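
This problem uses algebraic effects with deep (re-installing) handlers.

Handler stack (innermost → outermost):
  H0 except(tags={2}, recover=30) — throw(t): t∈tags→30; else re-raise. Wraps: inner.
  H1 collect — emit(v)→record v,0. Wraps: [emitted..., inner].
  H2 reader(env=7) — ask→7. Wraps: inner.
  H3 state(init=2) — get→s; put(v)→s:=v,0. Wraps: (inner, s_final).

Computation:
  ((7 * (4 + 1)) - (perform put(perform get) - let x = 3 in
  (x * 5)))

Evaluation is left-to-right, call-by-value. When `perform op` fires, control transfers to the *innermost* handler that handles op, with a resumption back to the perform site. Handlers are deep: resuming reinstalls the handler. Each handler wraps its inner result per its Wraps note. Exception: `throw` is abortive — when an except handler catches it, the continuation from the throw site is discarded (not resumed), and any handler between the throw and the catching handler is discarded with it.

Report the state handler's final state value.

Answer: 2

Step-by-step:
get @ H3 ⇒ 2
put(2) @ H3 ⇒ s:=2
H0 returns 50
H1 returns [50]
H2 returns [50]
H3 returns ([50], 2)
= ([50], 2)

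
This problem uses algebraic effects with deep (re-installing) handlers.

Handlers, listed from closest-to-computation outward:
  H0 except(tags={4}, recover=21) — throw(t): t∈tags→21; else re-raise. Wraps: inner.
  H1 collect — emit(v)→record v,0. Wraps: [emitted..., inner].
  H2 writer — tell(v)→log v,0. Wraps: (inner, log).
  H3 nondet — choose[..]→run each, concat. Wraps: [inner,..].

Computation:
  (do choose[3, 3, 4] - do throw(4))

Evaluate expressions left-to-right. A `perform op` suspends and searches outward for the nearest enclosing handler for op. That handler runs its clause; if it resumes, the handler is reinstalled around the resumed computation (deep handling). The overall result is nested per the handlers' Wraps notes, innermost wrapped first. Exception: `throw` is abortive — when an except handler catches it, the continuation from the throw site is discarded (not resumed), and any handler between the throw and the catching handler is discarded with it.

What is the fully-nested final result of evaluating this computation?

Working:
choose[3, 3, 4] @ H3
  branch[0] choose=3:
    throw(4) @ H0 caught ⇒ 21
    H1 returns [21]
    H2 returns ([21], ())
    H3 returns [([21], ())]
  branch[1] choose=3:
    throw(4) @ H0 caught ⇒ 21
    H1 returns [21]
    H2 returns ([21], ())
    H3 returns [([21], ())]
  branch[2] choose=4:
    throw(4) @ H0 caught ⇒ 21
    H1 returns [21]
    H2 returns ([21], ())
    H3 returns [([21], ())]
= [([21], ()), ([21], ()), ([21], ())]

Answer: [([21], ()), ([21], ()), ([21], ())]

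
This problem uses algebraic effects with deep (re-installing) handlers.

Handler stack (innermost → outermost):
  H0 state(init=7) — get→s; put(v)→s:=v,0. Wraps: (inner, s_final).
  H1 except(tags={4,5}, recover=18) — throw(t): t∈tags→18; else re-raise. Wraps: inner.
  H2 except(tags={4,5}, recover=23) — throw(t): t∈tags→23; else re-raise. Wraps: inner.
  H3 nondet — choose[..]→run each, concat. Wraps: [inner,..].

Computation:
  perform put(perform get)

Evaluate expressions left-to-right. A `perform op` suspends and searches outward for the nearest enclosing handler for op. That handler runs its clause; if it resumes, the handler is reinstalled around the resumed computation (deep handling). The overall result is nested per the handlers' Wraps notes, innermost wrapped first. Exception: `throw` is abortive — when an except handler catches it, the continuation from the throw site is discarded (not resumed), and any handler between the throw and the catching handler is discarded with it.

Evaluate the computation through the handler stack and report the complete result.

Answer: [(0, 7)]

Working:
get @ H0 ⇒ 7
put(7) @ H0 ⇒ s:=7
H0 returns (0, 7)
H1 returns (0, 7)
H2 returns (0, 7)
H3 returns [(0, 7)]
= [(0, 7)]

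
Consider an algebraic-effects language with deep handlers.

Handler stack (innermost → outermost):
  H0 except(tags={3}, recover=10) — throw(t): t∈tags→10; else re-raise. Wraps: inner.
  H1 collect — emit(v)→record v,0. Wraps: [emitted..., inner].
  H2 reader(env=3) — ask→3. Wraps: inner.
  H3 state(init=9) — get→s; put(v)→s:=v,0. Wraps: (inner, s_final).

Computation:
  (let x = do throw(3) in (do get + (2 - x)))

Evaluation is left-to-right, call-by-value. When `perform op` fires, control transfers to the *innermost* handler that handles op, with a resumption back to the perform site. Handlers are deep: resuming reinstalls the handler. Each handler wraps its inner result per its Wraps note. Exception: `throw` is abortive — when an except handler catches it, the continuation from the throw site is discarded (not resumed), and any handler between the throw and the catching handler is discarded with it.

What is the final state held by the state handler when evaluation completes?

Answer: 9

Working:
throw(3) @ H0 caught ⇒ 10
H1 returns [10]
H2 returns [10]
H3 returns ([10], 9)
= ([10], 9)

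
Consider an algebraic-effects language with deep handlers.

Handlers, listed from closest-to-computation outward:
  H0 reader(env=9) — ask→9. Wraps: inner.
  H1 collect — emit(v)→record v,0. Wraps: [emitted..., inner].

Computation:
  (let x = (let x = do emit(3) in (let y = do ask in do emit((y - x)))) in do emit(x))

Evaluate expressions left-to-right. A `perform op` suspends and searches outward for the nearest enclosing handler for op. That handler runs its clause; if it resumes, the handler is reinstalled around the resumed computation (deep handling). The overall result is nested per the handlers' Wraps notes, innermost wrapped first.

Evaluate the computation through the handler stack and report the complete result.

Answer: [3, 9, 0, 0]

Evaluation trace:
emit(3) @ H1 ⇒ out+=3
ask @ H0 ⇒ 9
emit(9) @ H1 ⇒ out+=9
emit(0) @ H1 ⇒ out+=0
H0 returns 0
H1 returns [3, 9, 0, 0]
= [3, 9, 0, 0]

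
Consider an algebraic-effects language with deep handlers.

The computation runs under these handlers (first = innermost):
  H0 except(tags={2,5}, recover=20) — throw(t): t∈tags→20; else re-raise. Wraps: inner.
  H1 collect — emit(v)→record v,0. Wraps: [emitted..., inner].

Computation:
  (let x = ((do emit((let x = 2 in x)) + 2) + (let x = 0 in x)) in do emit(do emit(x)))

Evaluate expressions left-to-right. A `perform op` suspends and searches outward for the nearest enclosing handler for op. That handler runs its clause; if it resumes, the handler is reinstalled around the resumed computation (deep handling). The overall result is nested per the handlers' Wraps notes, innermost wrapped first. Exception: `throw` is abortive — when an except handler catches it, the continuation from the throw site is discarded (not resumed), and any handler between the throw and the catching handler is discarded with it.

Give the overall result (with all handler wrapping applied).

Answer: [2, 2, 0, 0]

Working:
emit(2) @ H1 ⇒ out+=2
emit(2) @ H1 ⇒ out+=2
emit(0) @ H1 ⇒ out+=0
H0 returns 0
H1 returns [2, 2, 0, 0]
= [2, 2, 0, 0]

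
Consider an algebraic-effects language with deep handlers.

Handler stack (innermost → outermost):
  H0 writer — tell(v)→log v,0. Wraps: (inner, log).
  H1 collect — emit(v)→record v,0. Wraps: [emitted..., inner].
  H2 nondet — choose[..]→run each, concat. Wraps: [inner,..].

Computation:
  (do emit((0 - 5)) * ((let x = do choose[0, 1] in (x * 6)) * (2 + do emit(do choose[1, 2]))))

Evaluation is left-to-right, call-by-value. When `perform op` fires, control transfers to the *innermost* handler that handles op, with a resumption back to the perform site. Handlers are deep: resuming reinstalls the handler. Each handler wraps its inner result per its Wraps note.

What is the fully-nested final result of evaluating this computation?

Step-by-step:
emit(-5) @ H1 ⇒ out+=-5
choose[0, 1] @ H2
  branch[0] choose=0:
    choose[1, 2] @ H2
      branch[0] choose=1:
        emit(1) @ H1 ⇒ out+=1
        H0 returns (0, ())
        H1 returns [-5, 1, (0, ())]
        H2 returns [[-5, 1, (0, ())]]
      branch[1] choose=2:
        emit(2) @ H1 ⇒ out+=2
        H0 returns (0, ())
        H1 returns [-5, 2, (0, ())]
        H2 returns [[-5, 2, (0, ())]]
  branch[1] choose=1:
    choose[1, 2] @ H2
      branch[0] choose=1:
        emit(1) @ H1 ⇒ out+=1
        H0 returns (0, ())
        H1 returns [-5, 1, (0, ())]
        H2 returns [[-5, 1, (0, ())]]
      branch[1] choose=2:
        emit(2) @ H1 ⇒ out+=2
        H0 returns (0, ())
        H1 returns [-5, 2, (0, ())]
        H2 returns [[-5, 2, (0, ())]]
= [[-5, 1, (0, ())], [-5, 2, (0, ())], [-5, 1, (0, ())], [-5, 2, (0, ())]]

Answer: [[-5, 1, (0, ())], [-5, 2, (0, ())], [-5, 1, (0, ())], [-5, 2, (0, ())]]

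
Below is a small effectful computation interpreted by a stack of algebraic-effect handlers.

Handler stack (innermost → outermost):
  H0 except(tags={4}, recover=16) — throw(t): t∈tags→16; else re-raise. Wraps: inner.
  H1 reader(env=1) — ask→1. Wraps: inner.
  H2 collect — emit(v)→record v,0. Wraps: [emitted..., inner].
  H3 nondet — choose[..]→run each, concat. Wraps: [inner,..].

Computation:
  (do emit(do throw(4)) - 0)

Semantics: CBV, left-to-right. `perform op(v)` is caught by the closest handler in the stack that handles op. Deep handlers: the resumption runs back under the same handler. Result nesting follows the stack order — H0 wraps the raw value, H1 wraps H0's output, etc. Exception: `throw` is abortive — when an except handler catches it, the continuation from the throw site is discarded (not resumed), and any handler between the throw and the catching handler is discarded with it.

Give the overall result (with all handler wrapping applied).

Answer: [[16]]

Working:
throw(4) @ H0 caught ⇒ 16
H1 returns 16
H2 returns [16]
H3 returns [[16]]
= [[16]]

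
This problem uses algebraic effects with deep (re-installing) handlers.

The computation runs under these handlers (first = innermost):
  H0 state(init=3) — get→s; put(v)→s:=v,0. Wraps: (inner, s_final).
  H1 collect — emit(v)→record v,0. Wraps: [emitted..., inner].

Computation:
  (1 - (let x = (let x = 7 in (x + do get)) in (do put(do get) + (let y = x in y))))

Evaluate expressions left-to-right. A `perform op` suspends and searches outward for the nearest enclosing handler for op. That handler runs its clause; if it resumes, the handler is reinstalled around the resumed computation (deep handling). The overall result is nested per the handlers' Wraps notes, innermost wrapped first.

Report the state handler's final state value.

Step-by-step:
get @ H0 ⇒ 3
get @ H0 ⇒ 3
put(3) @ H0 ⇒ s:=3
H0 returns (-9, 3)
H1 returns [(-9, 3)]
= [(-9, 3)]

Answer: 3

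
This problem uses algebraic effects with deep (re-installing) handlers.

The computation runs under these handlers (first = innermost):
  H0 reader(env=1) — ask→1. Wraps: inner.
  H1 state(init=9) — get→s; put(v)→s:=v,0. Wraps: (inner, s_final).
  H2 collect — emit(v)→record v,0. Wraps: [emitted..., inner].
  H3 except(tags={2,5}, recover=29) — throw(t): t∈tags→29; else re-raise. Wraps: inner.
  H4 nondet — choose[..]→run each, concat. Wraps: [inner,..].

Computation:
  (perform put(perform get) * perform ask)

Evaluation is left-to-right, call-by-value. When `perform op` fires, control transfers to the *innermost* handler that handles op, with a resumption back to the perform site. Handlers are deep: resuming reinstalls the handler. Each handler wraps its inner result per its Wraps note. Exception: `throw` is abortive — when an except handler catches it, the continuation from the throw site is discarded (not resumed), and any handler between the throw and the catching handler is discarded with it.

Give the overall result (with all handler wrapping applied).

Working:
get @ H1 ⇒ 9
put(9) @ H1 ⇒ s:=9
ask @ H0 ⇒ 1
H0 returns 0
H1 returns (0, 9)
H2 returns [(0, 9)]
H3 returns [(0, 9)]
H4 returns [[(0, 9)]]
= [[(0, 9)]]

Answer: [[(0, 9)]]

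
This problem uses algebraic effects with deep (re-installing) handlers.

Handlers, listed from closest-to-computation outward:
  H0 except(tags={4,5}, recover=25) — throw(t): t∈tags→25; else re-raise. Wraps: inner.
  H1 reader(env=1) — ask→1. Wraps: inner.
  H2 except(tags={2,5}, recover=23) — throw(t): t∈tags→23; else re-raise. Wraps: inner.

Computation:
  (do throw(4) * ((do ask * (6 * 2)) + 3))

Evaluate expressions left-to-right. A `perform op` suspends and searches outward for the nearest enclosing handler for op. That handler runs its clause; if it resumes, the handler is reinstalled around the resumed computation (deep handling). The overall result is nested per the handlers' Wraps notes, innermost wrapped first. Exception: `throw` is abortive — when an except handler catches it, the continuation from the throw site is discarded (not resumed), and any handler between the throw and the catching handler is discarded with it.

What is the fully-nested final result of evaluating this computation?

Answer: 25

Step-by-step:
throw(4) @ H0 caught ⇒ 25
H1 returns 25
H2 returns 25
= 25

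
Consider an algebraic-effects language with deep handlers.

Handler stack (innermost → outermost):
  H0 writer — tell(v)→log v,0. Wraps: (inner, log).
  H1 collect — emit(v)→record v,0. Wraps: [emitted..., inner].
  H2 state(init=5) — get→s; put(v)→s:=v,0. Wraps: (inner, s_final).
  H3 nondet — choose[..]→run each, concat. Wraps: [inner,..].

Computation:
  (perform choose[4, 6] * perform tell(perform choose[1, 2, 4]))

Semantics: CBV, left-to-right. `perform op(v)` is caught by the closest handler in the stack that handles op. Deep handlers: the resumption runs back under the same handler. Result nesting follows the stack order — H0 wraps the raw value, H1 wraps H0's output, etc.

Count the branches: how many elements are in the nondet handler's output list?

Evaluation trace:
choose[4, 6] @ H3
  branch[0] choose=4:
    choose[1, 2, 4] @ H3
      branch[0] choose=1:
        tell(1) @ H0 ⇒ log+=1
        H0 returns (0, (1))
        H1 returns [(0, (1))]
        H2 returns ([(0, (1))], 5)
        H3 returns [([(0, (1))], 5)]
      branch[1] choose=2:
        tell(2) @ H0 ⇒ log+=2
        H0 returns (0, (2))
        H1 returns [(0, (2))]
        H2 returns ([(0, (2))], 5)
        H3 returns [([(0, (2))], 5)]
      branch[2] choose=4:
        tell(4) @ H0 ⇒ log+=4
        H0 returns (0, (4))
        H1 returns [(0, (4))]
        H2 returns ([(0, (4))], 5)
        H3 returns [([(0, (4))], 5)]
  branch[1] choose=6:
    choose[1, 2, 4] @ H3
      branch[0] choose=1:
        tell(1) @ H0 ⇒ log+=1
        H0 returns (0, (1))
        H1 returns [(0, (1))]
        H2 returns ([(0, (1))], 5)
        H3 returns [([(0, (1))], 5)]
      branch[1] choose=2:
        tell(2) @ H0 ⇒ log+=2
        H0 returns (0, (2))
        H1 returns [(0, (2))]
        H2 returns ([(0, (2))], 5)
        H3 returns [([(0, (2))], 5)]
      branch[2] choose=4:
        tell(4) @ H0 ⇒ log+=4
        H0 returns (0, (4))
        H1 returns [(0, (4))]
        H2 returns ([(0, (4))], 5)
        H3 returns [([(0, (4))], 5)]
= [([(0, (1))], 5), ([(0, (2))], 5), ([(0, (4))], 5), ([(0, (1))], 5), ([(0, (2))], 5), ([(0, (4))], 5)]

Answer: 6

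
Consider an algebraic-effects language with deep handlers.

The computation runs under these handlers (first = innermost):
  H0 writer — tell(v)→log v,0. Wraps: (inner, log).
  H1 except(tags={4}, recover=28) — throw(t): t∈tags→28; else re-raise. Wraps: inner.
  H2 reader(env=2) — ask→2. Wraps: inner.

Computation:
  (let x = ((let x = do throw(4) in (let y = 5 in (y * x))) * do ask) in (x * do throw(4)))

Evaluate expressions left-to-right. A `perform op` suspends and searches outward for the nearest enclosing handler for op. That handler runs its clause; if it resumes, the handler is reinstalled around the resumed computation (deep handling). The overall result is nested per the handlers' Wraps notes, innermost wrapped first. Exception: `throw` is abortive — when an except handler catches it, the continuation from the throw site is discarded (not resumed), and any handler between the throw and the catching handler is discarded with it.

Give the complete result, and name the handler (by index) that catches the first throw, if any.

Answer: 28 ; first throw caught by: H1

Step-by-step:
throw(4) @ H1 caught ⇒ 28
H2 returns 28
= 28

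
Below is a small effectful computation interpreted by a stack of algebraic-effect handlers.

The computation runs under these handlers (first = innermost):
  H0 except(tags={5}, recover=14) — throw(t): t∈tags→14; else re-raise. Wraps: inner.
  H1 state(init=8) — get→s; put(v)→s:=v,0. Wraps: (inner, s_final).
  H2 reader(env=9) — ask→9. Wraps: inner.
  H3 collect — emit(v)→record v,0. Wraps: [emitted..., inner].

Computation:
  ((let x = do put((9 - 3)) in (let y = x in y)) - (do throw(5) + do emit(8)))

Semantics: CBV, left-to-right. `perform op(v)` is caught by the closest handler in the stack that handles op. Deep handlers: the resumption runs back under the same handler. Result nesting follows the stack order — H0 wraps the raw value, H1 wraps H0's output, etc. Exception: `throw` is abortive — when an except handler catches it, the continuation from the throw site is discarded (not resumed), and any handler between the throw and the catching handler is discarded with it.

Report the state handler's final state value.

Evaluation trace:
put(6) @ H1 ⇒ s:=6
throw(5) @ H0 caught ⇒ 14
H1 returns (14, 6)
H2 returns (14, 6)
H3 returns [(14, 6)]
= [(14, 6)]

Answer: 6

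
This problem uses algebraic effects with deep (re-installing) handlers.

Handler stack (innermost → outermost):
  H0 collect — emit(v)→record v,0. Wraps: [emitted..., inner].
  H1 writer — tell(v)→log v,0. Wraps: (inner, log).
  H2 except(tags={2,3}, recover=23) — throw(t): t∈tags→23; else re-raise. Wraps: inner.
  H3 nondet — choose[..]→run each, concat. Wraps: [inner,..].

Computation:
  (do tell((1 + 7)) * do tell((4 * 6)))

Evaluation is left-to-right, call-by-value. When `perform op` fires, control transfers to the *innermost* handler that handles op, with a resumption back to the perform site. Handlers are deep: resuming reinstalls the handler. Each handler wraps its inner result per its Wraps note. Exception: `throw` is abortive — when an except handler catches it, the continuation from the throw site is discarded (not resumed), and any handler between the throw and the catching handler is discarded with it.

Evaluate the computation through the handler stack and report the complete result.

Working:
tell(8) @ H1 ⇒ log+=8
tell(24) @ H1 ⇒ log+=24
H0 returns [0]
H1 returns ([0], (8, 24))
H2 returns ([0], (8, 24))
H3 returns [([0], (8, 24))]
= [([0], (8, 24))]

Answer: [([0], (8, 24))]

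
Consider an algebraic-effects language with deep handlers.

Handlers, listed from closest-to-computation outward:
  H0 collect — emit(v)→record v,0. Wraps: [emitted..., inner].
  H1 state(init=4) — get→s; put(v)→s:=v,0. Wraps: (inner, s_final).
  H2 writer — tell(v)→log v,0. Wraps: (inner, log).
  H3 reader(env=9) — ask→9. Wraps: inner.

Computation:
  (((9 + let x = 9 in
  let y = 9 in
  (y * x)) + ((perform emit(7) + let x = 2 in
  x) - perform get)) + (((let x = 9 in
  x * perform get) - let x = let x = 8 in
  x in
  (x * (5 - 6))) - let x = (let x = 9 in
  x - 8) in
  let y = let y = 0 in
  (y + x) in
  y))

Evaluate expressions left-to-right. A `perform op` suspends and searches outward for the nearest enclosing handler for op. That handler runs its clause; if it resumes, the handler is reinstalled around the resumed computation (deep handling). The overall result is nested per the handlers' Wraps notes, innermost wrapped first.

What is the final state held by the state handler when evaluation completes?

Evaluation trace:
emit(7) @ H0 ⇒ out+=7
get @ H1 ⇒ 4
get @ H1 ⇒ 4
H0 returns [7, 131]
H1 returns ([7, 131], 4)
H2 returns (([7, 131], 4), ())
H3 returns (([7, 131], 4), ())
= (([7, 131], 4), ())

Answer: 4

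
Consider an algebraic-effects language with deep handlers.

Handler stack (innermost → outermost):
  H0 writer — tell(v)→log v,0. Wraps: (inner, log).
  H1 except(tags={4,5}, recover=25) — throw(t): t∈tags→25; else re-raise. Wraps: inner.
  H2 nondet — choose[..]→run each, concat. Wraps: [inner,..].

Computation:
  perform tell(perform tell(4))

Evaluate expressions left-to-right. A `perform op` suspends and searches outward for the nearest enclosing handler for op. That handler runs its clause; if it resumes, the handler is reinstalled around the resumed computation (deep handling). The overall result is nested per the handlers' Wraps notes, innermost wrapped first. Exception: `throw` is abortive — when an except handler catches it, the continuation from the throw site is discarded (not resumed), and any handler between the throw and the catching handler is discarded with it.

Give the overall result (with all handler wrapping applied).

Answer: [(0, (4, 0))]

Evaluation trace:
tell(4) @ H0 ⇒ log+=4
tell(0) @ H0 ⇒ log+=0
H0 returns (0, (4, 0))
H1 returns (0, (4, 0))
H2 returns [(0, (4, 0))]
= [(0, (4, 0))]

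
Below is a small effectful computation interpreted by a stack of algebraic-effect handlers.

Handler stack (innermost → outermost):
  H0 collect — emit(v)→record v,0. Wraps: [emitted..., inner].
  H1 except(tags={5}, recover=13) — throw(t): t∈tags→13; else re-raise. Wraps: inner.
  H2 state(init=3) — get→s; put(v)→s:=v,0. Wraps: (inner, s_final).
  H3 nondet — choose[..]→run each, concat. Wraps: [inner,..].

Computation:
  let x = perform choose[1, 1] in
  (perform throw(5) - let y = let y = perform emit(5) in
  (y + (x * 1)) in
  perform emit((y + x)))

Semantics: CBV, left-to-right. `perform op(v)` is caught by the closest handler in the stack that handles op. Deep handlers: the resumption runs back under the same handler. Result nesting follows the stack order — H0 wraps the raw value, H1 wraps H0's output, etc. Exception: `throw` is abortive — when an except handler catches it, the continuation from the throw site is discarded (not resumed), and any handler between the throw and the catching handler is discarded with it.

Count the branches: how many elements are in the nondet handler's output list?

Answer: 2

Evaluation trace:
choose[1, 1] @ H3
  branch[0] choose=1:
    throw(5) @ H1 caught ⇒ 13
    H2 returns (13, 3)
    H3 returns [(13, 3)]
  branch[1] choose=1:
    throw(5) @ H1 caught ⇒ 13
    H2 returns (13, 3)
    H3 returns [(13, 3)]
= [(13, 3), (13, 3)]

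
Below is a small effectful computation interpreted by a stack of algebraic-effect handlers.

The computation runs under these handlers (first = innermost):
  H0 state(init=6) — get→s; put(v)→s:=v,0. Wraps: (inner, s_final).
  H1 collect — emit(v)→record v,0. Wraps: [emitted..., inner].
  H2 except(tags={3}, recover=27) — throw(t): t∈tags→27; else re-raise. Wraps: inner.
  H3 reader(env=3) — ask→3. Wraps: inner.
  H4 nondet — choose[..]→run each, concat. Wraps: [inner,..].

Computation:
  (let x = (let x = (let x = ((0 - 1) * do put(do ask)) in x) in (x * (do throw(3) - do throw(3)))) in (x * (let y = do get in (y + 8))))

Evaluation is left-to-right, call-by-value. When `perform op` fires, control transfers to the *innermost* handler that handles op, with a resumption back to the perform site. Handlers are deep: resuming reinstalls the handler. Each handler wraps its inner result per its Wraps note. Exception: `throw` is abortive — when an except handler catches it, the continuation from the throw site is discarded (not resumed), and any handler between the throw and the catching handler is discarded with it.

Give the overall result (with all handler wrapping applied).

Evaluation trace:
ask @ H3 ⇒ 3
put(3) @ H0 ⇒ s:=3
throw(3) @ H2 caught ⇒ 27
H3 returns 27
H4 returns [27]
= [27]

Answer: [27]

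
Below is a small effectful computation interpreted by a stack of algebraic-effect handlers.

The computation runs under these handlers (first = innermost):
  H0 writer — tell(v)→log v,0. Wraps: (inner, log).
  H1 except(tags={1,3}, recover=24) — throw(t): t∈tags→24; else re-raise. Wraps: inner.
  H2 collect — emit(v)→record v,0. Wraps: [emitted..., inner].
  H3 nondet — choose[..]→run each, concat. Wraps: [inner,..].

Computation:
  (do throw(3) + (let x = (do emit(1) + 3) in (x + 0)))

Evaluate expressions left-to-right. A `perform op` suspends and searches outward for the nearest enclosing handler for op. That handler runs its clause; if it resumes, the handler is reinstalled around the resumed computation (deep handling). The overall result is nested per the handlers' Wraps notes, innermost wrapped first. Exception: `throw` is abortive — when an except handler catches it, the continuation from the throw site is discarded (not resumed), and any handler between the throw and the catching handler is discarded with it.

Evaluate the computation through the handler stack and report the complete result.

Answer: [[24]]

Evaluation trace:
throw(3) @ H1 caught ⇒ 24
H2 returns [24]
H3 returns [[24]]
= [[24]]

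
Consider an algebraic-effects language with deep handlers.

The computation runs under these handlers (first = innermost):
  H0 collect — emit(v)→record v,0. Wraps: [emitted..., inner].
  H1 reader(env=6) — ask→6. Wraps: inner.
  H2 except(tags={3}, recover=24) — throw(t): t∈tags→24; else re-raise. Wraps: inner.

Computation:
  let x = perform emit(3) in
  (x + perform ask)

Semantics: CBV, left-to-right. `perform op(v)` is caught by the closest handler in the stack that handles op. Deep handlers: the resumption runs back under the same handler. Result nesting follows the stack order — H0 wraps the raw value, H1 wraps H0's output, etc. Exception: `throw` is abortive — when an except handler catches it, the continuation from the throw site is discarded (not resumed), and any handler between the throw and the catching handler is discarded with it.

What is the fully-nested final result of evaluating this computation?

Working:
emit(3) @ H0 ⇒ out+=3
ask @ H1 ⇒ 6
H0 returns [3, 6]
H1 returns [3, 6]
H2 returns [3, 6]
= [3, 6]

Answer: [3, 6]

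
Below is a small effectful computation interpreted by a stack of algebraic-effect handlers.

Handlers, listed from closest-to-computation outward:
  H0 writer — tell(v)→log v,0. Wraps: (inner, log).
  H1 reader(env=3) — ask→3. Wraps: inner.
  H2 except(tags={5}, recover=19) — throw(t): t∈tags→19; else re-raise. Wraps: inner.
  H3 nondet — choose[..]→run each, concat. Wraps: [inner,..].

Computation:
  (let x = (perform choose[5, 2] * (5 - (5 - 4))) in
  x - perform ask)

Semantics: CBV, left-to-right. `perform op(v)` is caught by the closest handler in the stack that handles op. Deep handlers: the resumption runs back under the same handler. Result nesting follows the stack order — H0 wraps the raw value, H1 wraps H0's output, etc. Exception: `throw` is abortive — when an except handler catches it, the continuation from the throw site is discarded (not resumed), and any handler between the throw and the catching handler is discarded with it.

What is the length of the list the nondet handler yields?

Evaluation trace:
choose[5, 2] @ H3
  branch[0] choose=5:
    ask @ H1 ⇒ 3
    H0 returns (17, ())
    H1 returns (17, ())
    H2 returns (17, ())
    H3 returns [(17, ())]
  branch[1] choose=2:
    ask @ H1 ⇒ 3
    H0 returns (5, ())
    H1 returns (5, ())
    H2 returns (5, ())
    H3 returns [(5, ())]
= [(17, ()), (5, ())]

Answer: 2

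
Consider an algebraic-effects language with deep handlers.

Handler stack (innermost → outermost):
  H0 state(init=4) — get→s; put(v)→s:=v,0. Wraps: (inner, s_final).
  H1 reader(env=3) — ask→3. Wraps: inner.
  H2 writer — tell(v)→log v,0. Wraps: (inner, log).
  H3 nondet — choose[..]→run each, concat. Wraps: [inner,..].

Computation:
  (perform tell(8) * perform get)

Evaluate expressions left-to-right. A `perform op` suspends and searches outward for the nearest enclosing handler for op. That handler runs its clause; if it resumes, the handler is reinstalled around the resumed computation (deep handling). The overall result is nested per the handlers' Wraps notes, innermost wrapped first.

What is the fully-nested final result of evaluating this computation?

Step-by-step:
tell(8) @ H2 ⇒ log+=8
get @ H0 ⇒ 4
H0 returns (0, 4)
H1 returns (0, 4)
H2 returns ((0, 4), (8))
H3 returns [((0, 4), (8))]
= [((0, 4), (8))]

Answer: [((0, 4), (8))]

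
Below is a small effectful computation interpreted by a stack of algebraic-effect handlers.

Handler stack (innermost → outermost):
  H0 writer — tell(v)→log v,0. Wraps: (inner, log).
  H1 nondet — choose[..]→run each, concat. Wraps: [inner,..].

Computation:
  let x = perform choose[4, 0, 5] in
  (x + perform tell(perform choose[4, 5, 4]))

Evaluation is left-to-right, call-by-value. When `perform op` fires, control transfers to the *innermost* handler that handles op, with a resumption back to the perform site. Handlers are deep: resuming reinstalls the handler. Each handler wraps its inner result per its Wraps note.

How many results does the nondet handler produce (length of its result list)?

Answer: 9

Step-by-step:
choose[4, 0, 5] @ H1
  branch[0] choose=4:
    choose[4, 5, 4] @ H1
      branch[0] choose=4:
        tell(4) @ H0 ⇒ log+=4
        H0 returns (4, (4))
        H1 returns [(4, (4))]
      branch[1] choose=5:
        tell(5) @ H0 ⇒ log+=5
        H0 returns (4, (5))
        H1 returns [(4, (5))]
      branch[2] choose=4:
        tell(4) @ H0 ⇒ log+=4
        H0 returns (4, (4))
        H1 returns [(4, (4))]
  branch[1] choose=0:
    choose[4, 5, 4] @ H1
      branch[0] choose=4:
        tell(4) @ H0 ⇒ log+=4
        H0 returns (0, (4))
        H1 returns [(0, (4))]
      branch[1] choose=5:
        tell(5) @ H0 ⇒ log+=5
        H0 returns (0, (5))
        H1 returns [(0, (5))]
      branch[2] choose=4:
        tell(4) @ H0 ⇒ log+=4
        H0 returns (0, (4))
        H1 returns [(0, (4))]
  branch[2] choose=5:
    choose[4, 5, 4] @ H1
      branch[0] choose=4:
        tell(4) @ H0 ⇒ log+=4
        H0 returns (5, (4))
        H1 returns [(5, (4))]
      branch[1] choose=5:
        tell(5) @ H0 ⇒ log+=5
        H0 returns (5, (5))
        H1 returns [(5, (5))]
      branch[2] choose=4:
        tell(4) @ H0 ⇒ log+=4
        H0 returns (5, (4))
        H1 returns [(5, (4))]
= [(4, (4)), (4, (5)), (4, (4)), (0, (4)), (0, (5)), (0, (4)), (5, (4)), (5, (5)), (5, (4))]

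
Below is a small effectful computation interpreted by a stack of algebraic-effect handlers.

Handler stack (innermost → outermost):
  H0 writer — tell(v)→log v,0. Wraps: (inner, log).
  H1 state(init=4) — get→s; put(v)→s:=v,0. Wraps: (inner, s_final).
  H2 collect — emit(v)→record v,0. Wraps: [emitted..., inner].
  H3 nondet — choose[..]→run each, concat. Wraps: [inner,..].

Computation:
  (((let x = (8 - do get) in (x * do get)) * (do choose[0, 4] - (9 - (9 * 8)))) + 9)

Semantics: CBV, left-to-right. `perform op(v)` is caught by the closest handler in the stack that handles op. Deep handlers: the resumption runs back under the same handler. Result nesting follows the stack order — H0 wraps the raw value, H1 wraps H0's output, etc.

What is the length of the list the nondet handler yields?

Evaluation trace:
get @ H1 ⇒ 4
get @ H1 ⇒ 4
choose[0, 4] @ H3
  branch[0] choose=0:
    H0 returns (1017, ())
    H1 returns ((1017, ()), 4)
    H2 returns [((1017, ()), 4)]
    H3 returns [[((1017, ()), 4)]]
  branch[1] choose=4:
    H0 returns (1081, ())
    H1 returns ((1081, ()), 4)
    H2 returns [((1081, ()), 4)]
    H3 returns [[((1081, ()), 4)]]
= [[((1017, ()), 4)], [((1081, ()), 4)]]

Answer: 2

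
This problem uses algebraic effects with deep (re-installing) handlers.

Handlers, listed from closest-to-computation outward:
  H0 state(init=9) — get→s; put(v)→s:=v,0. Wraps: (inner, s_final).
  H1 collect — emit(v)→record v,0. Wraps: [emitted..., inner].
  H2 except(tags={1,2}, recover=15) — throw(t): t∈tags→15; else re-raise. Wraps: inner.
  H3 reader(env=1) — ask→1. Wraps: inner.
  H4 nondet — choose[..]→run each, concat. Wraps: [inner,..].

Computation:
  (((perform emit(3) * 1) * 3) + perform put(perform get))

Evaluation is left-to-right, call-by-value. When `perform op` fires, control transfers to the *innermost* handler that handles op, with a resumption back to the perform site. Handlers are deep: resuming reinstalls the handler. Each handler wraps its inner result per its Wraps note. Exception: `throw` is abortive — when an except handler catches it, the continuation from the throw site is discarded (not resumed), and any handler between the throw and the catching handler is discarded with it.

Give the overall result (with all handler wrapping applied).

Evaluation trace:
emit(3) @ H1 ⇒ out+=3
get @ H0 ⇒ 9
put(9) @ H0 ⇒ s:=9
H0 returns (0, 9)
H1 returns [3, (0, 9)]
H2 returns [3, (0, 9)]
H3 returns [3, (0, 9)]
H4 returns [[3, (0, 9)]]
= [[3, (0, 9)]]

Answer: [[3, (0, 9)]]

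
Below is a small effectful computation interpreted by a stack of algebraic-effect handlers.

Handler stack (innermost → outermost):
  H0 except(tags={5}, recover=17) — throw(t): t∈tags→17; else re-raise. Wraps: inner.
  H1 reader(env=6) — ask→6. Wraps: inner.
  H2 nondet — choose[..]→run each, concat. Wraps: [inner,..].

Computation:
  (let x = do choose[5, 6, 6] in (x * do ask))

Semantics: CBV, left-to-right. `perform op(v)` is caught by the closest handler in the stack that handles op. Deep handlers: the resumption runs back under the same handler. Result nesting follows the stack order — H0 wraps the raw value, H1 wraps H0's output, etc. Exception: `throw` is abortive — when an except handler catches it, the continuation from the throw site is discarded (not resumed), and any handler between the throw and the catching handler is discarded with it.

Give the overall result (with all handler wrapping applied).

Answer: [30, 36, 36]

Working:
choose[5, 6, 6] @ H2
  branch[0] choose=5:
    ask @ H1 ⇒ 6
    H0 returns 30
    H1 returns 30
    H2 returns [30]
  branch[1] choose=6:
    ask @ H1 ⇒ 6
    H0 returns 36
    H1 returns 36
    H2 returns [36]
  branch[2] choose=6:
    ask @ H1 ⇒ 6
    H0 returns 36
    H1 returns 36
    H2 returns [36]
= [30, 36, 36]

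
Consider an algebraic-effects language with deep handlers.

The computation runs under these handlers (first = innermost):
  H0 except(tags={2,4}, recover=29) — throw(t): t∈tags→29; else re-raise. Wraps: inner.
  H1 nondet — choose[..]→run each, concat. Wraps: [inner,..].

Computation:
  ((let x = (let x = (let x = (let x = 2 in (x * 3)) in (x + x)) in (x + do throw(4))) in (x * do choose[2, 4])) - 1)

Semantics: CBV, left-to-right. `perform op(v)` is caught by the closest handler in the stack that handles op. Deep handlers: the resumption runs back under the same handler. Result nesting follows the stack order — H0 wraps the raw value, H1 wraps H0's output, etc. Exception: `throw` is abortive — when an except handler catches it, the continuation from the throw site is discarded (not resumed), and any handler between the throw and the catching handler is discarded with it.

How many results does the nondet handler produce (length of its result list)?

Answer: 1

Working:
throw(4) @ H0 caught ⇒ 29
H1 returns [29]
= [29]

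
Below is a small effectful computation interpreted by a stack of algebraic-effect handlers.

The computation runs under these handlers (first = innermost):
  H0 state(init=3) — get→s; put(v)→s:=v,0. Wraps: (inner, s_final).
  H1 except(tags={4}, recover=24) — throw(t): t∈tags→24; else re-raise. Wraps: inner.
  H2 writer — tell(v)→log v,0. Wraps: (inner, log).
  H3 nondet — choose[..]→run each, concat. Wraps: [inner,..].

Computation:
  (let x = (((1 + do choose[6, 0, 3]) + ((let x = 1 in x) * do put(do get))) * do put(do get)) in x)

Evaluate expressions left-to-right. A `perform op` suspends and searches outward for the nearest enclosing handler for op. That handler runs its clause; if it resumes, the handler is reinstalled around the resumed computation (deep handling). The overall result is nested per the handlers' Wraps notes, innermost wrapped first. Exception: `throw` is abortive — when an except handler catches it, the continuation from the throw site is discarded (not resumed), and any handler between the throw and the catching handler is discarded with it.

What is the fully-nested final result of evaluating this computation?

Working:
choose[6, 0, 3] @ H3
  branch[0] choose=6:
    get @ H0 ⇒ 3
    put(3) @ H0 ⇒ s:=3
    get @ H0 ⇒ 3
    put(3) @ H0 ⇒ s:=3
    H0 returns (0, 3)
    H1 returns (0, 3)
    H2 returns ((0, 3), ())
    H3 returns [((0, 3), ())]
  branch[1] choose=0:
    get @ H0 ⇒ 3
    put(3) @ H0 ⇒ s:=3
    get @ H0 ⇒ 3
    put(3) @ H0 ⇒ s:=3
    H0 returns (0, 3)
    H1 returns (0, 3)
    H2 returns ((0, 3), ())
    H3 returns [((0, 3), ())]
  branch[2] choose=3:
    get @ H0 ⇒ 3
    put(3) @ H0 ⇒ s:=3
    get @ H0 ⇒ 3
    put(3) @ H0 ⇒ s:=3
    H0 returns (0, 3)
    H1 returns (0, 3)
    H2 returns ((0, 3), ())
    H3 returns [((0, 3), ())]
= [((0, 3), ()), ((0, 3), ()), ((0, 3), ())]

Answer: [((0, 3), ()), ((0, 3), ()), ((0, 3), ())]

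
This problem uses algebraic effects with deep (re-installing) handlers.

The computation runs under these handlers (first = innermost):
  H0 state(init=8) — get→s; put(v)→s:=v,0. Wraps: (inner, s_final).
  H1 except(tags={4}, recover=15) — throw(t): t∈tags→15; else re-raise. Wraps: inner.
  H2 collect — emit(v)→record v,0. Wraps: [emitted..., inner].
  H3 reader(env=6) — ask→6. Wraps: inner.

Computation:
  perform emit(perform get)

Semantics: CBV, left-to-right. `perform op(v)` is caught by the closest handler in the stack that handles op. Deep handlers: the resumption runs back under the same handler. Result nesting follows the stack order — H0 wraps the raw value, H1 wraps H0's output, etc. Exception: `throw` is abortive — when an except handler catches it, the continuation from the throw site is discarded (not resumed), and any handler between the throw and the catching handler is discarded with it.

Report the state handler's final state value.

Answer: 8

Working:
get @ H0 ⇒ 8
emit(8) @ H2 ⇒ out+=8
H0 returns (0, 8)
H1 returns (0, 8)
H2 returns [8, (0, 8)]
H3 returns [8, (0, 8)]
= [8, (0, 8)]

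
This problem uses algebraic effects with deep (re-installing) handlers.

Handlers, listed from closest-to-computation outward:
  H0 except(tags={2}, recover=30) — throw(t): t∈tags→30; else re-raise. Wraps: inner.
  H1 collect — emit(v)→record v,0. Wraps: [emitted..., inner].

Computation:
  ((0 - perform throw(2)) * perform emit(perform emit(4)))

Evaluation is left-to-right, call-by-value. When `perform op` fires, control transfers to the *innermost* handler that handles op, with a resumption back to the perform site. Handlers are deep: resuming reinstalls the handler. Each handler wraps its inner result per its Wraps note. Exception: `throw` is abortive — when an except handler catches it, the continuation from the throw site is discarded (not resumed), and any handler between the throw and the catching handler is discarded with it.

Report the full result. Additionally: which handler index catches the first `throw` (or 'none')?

Answer: [30] ; first throw caught by: H0

Working:
throw(2) @ H0 caught ⇒ 30
H1 returns [30]
= [30]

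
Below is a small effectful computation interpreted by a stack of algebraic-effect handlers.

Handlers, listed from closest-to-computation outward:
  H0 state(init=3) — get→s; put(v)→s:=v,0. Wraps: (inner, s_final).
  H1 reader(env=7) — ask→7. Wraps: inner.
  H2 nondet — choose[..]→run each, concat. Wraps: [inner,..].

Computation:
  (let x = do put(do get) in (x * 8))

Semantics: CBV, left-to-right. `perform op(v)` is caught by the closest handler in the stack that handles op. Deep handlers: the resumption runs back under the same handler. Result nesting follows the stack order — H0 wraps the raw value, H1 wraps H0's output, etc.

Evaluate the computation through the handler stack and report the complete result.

Answer: [(0, 3)]

Evaluation trace:
get @ H0 ⇒ 3
put(3) @ H0 ⇒ s:=3
H0 returns (0, 3)
H1 returns (0, 3)
H2 returns [(0, 3)]
= [(0, 3)]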